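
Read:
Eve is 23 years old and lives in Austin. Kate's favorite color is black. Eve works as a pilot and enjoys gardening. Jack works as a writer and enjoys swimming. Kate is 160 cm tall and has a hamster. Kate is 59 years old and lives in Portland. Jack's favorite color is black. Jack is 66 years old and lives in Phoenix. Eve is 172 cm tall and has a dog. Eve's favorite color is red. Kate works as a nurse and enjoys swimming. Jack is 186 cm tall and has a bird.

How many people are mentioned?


People: Jack, Eve, Kate. Count = 3

3


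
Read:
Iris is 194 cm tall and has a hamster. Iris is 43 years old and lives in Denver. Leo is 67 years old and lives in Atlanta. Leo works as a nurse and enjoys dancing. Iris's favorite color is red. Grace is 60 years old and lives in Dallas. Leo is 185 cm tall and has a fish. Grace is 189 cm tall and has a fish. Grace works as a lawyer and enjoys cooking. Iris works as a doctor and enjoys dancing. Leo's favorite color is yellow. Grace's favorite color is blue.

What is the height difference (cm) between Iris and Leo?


|194 - 185| = 9

9


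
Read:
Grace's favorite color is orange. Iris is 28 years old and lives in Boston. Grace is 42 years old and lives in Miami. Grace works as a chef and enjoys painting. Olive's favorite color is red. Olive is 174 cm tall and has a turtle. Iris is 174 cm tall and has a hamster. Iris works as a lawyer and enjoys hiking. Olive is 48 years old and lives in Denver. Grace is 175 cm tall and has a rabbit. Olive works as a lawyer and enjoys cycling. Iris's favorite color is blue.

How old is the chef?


The chef is Grace, age 42

42


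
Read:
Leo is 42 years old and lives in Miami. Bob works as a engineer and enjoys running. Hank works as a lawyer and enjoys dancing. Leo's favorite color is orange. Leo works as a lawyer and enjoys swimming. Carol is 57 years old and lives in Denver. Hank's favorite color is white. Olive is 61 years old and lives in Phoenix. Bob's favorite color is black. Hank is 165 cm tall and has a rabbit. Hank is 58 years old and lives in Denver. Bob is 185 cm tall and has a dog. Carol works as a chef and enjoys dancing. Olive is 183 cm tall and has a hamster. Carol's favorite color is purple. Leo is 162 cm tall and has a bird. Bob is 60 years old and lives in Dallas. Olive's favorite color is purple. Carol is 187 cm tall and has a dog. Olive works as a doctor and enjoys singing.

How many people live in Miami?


Count in Miami: 1

1


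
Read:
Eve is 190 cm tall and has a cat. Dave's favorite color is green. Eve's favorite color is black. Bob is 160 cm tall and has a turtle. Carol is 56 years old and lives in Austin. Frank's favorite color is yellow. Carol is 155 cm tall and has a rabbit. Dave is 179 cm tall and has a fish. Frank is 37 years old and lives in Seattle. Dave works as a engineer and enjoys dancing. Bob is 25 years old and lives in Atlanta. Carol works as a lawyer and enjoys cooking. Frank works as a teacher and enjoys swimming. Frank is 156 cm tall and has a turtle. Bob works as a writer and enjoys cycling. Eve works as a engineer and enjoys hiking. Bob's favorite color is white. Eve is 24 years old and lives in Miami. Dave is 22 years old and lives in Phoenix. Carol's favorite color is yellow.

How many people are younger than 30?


Filter: 3

3


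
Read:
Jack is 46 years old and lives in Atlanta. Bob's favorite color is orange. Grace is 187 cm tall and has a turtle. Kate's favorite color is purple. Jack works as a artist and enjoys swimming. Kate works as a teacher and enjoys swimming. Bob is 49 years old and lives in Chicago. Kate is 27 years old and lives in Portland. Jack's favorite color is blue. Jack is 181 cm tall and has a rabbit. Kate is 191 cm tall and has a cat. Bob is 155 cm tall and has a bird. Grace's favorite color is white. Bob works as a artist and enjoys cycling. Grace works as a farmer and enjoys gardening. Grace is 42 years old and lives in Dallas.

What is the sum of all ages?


46+49+27+42 = 164

164


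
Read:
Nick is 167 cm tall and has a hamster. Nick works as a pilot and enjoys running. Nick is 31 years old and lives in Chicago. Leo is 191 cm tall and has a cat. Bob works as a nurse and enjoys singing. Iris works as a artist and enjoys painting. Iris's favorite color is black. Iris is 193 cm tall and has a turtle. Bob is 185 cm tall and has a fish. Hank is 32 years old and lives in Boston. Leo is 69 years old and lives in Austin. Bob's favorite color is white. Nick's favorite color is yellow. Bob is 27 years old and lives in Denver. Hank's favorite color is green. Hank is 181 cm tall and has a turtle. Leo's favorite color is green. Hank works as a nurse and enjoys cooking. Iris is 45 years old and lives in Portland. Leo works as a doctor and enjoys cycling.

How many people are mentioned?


People: Nick, Iris, Bob, Leo, Hank. Count = 5

5


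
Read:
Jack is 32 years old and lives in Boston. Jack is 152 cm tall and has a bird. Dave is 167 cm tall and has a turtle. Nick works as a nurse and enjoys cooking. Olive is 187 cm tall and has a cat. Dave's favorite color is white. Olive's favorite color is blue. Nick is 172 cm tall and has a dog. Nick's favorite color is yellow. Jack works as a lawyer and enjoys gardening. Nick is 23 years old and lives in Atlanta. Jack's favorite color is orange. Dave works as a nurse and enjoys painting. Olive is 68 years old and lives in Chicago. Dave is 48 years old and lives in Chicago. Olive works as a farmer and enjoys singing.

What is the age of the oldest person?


Oldest: Olive at 68

68


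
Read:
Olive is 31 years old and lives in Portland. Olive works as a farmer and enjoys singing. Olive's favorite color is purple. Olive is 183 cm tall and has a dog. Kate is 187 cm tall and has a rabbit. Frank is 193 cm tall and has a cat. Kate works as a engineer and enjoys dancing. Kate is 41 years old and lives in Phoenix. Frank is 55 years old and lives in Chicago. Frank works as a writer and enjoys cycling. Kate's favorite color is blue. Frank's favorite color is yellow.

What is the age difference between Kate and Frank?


|41 - 55| = 14

14


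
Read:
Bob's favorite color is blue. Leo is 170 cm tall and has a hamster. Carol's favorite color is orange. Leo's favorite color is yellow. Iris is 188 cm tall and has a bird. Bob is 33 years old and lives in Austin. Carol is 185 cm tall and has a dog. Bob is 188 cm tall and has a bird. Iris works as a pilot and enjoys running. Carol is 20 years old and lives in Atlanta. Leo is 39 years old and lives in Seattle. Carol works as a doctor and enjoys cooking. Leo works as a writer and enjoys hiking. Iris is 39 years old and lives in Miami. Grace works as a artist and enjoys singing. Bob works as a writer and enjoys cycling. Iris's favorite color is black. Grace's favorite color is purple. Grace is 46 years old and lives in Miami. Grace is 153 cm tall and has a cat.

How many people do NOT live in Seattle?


Not in Seattle: 4

4


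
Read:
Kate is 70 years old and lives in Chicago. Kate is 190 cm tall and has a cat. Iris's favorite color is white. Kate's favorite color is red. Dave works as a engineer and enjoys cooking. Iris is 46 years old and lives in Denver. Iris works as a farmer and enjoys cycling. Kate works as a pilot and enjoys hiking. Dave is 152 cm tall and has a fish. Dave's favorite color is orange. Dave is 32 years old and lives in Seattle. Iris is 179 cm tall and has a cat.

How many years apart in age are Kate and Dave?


70 vs 32, diff = 38

38


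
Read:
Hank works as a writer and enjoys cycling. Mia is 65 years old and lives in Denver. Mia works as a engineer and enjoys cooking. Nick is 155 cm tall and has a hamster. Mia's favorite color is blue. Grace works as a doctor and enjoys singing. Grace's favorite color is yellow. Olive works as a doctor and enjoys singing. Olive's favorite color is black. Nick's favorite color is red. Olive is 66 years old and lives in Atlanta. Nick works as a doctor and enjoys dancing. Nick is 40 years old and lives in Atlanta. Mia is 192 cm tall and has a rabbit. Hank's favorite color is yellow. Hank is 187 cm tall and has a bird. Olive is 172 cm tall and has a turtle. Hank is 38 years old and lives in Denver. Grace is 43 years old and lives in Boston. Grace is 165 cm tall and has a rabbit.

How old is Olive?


Olive is 66 years old

66


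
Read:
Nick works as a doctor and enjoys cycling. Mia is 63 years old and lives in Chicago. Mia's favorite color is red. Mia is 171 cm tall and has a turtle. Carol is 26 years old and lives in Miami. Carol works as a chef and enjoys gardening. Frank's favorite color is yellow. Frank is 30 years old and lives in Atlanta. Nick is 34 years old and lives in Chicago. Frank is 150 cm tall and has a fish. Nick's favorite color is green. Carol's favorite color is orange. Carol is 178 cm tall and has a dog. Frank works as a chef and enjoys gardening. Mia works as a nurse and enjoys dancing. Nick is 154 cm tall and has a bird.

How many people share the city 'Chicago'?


Count: 2

2


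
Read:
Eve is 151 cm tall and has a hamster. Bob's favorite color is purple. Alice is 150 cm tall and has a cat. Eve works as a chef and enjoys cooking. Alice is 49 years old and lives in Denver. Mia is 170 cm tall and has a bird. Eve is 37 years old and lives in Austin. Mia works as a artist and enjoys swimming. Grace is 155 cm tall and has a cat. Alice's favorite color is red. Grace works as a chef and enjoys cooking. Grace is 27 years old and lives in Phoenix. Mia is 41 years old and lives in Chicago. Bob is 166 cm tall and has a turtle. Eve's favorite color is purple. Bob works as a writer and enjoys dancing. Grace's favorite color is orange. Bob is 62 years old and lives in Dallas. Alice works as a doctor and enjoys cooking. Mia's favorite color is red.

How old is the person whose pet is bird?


Person with pet=bird is Mia, age 41

41


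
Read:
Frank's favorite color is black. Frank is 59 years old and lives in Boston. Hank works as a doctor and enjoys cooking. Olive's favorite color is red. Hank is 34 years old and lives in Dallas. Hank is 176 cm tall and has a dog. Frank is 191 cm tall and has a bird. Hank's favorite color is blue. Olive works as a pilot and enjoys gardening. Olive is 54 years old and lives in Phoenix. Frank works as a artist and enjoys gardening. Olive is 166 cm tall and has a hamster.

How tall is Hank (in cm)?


Hank is 176 cm tall

176


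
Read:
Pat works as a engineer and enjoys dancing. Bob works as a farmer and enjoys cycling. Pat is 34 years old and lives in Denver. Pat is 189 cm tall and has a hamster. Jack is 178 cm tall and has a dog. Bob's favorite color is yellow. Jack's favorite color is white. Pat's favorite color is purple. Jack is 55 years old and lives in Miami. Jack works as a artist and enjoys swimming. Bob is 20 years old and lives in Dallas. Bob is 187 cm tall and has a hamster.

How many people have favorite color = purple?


Count: 1

1


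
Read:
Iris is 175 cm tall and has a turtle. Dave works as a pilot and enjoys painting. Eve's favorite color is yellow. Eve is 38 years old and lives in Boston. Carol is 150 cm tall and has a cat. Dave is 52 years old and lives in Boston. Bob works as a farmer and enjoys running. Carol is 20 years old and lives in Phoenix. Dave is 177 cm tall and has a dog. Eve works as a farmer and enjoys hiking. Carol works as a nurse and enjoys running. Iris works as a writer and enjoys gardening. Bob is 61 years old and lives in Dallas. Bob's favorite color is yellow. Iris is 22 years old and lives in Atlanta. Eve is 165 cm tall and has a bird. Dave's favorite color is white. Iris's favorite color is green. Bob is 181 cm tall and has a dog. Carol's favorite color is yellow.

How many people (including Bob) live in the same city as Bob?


Bob lives in Dallas. Count = 1

1


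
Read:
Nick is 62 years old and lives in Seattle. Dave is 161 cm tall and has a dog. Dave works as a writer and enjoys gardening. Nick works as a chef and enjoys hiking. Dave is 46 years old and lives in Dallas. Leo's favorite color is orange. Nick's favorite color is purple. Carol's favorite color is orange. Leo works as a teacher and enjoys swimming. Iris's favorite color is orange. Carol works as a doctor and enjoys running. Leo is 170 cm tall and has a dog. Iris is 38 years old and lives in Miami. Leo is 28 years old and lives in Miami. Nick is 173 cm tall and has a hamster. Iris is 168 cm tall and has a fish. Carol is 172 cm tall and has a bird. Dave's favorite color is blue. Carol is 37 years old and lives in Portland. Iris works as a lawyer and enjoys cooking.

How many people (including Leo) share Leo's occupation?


Leo is a teacher. Count = 1

1


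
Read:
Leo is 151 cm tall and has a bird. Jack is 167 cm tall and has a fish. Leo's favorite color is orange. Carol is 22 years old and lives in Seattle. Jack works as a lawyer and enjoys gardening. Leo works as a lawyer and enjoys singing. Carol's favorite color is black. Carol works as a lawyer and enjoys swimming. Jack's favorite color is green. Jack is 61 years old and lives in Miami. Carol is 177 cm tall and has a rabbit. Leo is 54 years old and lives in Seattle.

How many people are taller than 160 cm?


Taller than 160: 2

2


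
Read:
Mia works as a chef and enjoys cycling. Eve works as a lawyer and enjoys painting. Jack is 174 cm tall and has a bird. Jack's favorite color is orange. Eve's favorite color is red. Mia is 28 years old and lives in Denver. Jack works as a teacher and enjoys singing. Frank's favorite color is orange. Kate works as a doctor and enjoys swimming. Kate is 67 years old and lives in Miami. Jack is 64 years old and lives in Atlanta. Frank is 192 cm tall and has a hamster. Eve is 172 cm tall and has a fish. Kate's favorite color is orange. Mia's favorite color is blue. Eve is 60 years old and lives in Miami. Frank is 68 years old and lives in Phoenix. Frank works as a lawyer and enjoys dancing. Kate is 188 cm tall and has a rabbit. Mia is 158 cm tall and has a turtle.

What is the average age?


Sum=287, n=5, avg=57.4

57.4


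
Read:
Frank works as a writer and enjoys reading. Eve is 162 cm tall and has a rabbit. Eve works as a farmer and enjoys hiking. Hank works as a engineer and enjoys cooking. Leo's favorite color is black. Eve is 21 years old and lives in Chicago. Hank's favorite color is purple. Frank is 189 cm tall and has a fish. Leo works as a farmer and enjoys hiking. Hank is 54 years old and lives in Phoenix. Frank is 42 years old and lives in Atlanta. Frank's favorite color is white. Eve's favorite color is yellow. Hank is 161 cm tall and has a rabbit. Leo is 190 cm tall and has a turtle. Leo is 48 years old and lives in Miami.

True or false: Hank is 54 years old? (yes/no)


Hank is actually 54. yes

yes


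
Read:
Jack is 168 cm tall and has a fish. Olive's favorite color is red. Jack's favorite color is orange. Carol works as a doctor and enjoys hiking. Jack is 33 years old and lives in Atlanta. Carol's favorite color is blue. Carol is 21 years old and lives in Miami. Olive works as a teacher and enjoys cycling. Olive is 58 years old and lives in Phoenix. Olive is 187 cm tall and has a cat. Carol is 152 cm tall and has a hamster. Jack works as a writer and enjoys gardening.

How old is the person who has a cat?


Person with cat is Olive, age 58

58


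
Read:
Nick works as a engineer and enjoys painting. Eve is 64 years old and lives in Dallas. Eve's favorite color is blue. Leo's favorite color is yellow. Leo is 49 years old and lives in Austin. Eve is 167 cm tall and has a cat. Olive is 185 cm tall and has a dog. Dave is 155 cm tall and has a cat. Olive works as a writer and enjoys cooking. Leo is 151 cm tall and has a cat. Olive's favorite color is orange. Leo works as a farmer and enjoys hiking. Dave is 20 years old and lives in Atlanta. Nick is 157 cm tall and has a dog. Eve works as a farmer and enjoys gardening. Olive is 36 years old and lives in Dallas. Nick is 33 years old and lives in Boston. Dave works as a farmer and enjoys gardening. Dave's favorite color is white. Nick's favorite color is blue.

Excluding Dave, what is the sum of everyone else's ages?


Sum (excluding Dave): 182

182


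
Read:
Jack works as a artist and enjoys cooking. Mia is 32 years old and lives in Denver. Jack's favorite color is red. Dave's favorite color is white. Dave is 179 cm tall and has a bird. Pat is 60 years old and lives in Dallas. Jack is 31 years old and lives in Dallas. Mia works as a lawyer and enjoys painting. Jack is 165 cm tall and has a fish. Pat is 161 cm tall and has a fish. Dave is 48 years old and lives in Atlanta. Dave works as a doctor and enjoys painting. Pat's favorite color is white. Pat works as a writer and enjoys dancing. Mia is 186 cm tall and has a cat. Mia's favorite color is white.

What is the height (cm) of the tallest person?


Tallest: Mia at 186 cm

186


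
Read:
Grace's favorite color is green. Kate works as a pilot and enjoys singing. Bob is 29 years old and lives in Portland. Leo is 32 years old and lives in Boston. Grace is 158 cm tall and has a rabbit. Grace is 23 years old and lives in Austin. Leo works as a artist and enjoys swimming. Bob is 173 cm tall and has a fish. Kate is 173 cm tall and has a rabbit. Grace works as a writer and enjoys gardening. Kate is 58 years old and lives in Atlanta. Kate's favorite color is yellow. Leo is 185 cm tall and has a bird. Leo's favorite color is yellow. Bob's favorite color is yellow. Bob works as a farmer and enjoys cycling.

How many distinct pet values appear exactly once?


Unique pet values: 2

2


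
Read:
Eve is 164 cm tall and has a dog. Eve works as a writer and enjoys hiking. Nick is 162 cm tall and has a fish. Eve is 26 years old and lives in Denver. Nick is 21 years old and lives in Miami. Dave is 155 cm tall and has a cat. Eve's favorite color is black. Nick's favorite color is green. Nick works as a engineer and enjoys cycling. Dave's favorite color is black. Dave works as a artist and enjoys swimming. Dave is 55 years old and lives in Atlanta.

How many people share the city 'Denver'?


Count: 1

1


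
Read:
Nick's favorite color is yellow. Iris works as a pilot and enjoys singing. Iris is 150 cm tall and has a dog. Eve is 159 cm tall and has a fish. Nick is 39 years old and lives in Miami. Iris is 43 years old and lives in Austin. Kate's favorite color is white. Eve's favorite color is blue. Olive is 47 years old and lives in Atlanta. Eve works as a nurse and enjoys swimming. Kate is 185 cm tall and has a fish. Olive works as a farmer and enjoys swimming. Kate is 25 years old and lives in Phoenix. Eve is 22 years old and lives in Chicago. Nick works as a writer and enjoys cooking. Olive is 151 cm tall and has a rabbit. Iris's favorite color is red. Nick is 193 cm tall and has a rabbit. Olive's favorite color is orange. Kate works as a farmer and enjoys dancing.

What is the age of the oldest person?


Oldest: Olive at 47

47


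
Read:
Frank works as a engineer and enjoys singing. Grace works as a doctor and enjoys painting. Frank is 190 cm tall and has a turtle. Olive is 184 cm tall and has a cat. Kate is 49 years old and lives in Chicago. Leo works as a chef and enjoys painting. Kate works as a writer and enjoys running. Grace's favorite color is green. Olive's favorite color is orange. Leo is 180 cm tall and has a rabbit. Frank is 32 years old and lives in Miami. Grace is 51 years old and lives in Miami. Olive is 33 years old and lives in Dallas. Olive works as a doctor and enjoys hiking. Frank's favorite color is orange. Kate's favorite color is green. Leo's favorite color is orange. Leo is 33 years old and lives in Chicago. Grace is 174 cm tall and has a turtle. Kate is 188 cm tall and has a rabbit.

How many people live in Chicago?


Count in Chicago: 2

2


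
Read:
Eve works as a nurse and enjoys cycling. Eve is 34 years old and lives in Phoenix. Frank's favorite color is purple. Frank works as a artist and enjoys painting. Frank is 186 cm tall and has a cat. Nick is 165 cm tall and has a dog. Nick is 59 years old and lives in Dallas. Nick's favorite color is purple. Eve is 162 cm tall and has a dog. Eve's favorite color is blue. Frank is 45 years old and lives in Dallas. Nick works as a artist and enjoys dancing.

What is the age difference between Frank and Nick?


|45 - 59| = 14

14


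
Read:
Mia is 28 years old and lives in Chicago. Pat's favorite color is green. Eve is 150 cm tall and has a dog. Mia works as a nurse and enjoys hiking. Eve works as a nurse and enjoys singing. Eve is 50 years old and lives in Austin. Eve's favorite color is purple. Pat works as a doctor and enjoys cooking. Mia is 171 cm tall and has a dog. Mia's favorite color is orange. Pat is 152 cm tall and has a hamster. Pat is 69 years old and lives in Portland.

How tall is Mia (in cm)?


Mia is 171 cm tall

171


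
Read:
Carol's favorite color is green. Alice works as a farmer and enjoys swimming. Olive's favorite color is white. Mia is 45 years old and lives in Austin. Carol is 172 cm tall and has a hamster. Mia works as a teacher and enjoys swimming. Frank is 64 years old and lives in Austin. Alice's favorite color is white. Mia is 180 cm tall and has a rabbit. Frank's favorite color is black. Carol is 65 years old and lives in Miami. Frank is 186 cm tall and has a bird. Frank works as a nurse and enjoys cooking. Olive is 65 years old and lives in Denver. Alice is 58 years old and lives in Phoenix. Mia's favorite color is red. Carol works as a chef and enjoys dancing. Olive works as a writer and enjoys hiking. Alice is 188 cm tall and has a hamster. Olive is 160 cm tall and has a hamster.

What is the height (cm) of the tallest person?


Tallest: Alice at 188 cm

188


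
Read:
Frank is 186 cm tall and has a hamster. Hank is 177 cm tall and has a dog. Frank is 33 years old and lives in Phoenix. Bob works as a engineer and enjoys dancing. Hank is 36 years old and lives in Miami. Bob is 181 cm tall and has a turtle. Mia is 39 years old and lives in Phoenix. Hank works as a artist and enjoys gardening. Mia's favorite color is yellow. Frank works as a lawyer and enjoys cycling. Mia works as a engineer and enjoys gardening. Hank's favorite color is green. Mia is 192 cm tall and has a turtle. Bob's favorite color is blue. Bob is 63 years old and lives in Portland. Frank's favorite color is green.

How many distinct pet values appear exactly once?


Unique pet values: 2

2


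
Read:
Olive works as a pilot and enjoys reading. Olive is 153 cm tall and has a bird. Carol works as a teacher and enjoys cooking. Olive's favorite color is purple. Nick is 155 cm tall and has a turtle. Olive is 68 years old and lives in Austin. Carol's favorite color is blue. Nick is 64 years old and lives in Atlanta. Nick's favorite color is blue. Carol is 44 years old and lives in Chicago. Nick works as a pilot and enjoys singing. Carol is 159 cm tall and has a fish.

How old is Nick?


Nick is 64 years old

64


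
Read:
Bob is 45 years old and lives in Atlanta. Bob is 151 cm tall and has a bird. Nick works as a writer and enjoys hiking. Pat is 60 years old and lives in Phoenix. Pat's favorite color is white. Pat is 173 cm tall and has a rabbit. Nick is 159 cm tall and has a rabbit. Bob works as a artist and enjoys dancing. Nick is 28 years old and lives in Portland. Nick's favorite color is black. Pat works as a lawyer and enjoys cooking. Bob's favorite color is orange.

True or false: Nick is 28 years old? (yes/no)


Nick is actually 28. yes

yes


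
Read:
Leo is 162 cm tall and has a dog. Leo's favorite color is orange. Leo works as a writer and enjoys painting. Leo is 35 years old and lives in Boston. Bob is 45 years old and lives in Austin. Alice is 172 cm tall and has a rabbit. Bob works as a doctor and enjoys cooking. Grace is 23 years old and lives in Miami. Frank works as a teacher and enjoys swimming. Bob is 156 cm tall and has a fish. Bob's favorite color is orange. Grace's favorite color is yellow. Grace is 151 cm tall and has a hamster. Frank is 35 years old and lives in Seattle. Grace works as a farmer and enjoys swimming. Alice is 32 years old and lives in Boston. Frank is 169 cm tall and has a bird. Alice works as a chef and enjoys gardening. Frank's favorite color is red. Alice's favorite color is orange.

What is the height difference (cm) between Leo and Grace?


|162 - 151| = 11

11


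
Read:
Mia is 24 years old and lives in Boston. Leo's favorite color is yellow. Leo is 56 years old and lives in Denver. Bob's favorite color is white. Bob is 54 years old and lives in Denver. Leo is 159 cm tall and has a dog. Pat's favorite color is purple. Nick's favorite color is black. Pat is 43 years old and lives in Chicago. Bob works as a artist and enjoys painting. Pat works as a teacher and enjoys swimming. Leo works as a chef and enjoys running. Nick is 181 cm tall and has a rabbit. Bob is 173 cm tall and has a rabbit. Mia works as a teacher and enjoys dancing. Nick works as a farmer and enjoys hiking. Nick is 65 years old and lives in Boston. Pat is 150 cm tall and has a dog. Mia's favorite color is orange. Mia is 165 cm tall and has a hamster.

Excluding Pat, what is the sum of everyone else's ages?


Sum (excluding Pat): 199

199


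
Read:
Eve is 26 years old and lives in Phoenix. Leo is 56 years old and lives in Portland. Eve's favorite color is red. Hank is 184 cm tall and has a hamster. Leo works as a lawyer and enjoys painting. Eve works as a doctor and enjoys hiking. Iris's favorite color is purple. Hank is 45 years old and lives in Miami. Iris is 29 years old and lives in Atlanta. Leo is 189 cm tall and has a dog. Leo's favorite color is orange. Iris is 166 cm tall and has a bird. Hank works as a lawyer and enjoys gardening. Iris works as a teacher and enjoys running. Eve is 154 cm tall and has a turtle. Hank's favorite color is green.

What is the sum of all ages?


29+56+26+45 = 156

156


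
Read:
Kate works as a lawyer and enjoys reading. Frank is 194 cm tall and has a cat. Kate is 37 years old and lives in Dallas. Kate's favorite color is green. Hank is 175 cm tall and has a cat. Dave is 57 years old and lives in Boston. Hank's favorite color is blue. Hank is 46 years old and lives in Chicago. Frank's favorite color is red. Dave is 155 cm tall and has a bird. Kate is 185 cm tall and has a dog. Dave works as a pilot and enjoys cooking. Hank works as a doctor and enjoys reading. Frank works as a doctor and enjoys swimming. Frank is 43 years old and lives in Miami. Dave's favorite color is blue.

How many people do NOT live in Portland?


Not in Portland: 4

4


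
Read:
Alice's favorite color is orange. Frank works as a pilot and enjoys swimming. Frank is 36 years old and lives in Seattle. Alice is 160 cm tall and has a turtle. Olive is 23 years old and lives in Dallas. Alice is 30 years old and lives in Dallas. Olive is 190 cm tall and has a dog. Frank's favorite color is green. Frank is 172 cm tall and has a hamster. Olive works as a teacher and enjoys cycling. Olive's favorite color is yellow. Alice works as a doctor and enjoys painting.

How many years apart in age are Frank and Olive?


36 vs 23, diff = 13

13


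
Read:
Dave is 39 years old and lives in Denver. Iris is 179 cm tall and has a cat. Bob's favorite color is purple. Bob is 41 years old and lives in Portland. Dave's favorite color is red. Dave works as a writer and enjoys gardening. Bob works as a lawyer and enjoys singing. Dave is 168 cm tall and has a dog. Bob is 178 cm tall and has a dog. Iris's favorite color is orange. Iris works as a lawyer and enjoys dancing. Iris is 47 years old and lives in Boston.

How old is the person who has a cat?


Person with cat is Iris, age 47

47


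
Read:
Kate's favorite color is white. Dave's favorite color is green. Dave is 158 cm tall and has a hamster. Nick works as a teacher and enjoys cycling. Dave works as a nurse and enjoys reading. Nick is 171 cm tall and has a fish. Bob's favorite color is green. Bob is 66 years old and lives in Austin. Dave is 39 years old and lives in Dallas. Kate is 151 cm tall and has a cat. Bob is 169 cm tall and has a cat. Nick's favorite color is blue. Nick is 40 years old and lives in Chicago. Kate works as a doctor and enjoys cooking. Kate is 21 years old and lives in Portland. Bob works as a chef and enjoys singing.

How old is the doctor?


The doctor is Kate, age 21

21


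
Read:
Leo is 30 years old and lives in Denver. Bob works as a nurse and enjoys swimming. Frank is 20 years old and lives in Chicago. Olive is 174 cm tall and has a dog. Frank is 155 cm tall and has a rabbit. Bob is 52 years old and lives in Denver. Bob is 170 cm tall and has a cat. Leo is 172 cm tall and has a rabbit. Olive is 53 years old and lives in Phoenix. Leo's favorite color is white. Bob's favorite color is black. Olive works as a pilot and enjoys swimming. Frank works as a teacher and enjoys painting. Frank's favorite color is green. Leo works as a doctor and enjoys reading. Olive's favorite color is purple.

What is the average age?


Sum=155, n=4, avg=38.75

38.75


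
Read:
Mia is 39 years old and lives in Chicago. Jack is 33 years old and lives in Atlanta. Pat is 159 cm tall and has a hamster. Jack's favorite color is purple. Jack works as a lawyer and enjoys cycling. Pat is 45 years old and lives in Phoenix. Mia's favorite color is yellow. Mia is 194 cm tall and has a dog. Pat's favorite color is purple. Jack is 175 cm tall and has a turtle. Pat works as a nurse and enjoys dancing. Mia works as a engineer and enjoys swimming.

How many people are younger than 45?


Filter: 2

2


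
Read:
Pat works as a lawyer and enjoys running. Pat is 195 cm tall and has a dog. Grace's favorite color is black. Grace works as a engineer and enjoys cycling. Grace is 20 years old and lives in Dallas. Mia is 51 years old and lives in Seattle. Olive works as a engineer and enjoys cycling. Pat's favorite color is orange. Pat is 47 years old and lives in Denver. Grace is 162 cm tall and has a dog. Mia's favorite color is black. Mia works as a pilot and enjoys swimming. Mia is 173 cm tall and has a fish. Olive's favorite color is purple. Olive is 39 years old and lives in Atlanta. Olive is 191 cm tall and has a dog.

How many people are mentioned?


People: Pat, Olive, Grace, Mia. Count = 4

4


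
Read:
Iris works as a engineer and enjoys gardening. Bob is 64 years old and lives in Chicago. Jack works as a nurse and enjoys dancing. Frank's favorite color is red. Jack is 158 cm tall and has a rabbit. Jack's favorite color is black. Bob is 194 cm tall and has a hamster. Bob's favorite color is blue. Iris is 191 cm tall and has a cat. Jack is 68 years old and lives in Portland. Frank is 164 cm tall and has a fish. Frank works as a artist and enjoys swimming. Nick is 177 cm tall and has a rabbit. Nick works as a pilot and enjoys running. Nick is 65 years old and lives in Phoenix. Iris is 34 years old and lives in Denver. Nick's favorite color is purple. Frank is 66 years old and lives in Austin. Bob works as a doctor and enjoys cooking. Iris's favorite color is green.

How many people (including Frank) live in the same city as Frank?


Frank lives in Austin. Count = 1

1


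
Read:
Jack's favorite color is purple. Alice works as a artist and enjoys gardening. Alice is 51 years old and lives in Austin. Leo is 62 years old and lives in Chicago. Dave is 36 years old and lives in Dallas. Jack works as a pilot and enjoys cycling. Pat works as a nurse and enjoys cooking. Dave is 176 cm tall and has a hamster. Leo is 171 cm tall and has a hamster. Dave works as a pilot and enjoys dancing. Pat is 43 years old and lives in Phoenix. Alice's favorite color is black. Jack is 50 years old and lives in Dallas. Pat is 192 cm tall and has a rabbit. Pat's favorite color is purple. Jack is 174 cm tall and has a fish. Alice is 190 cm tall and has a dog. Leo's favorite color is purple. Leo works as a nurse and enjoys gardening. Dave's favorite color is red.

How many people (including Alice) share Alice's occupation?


Alice is a artist. Count = 1

1


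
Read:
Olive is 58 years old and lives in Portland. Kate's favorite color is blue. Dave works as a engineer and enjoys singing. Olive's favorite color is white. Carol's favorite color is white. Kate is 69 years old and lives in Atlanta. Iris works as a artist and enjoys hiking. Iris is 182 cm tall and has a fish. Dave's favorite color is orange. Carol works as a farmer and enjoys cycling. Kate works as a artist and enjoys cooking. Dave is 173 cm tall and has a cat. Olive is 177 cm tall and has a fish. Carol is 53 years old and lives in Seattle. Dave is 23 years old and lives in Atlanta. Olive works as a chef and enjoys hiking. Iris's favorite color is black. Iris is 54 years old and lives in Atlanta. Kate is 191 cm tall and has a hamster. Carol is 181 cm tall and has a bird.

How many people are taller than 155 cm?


Taller than 155: 5

5


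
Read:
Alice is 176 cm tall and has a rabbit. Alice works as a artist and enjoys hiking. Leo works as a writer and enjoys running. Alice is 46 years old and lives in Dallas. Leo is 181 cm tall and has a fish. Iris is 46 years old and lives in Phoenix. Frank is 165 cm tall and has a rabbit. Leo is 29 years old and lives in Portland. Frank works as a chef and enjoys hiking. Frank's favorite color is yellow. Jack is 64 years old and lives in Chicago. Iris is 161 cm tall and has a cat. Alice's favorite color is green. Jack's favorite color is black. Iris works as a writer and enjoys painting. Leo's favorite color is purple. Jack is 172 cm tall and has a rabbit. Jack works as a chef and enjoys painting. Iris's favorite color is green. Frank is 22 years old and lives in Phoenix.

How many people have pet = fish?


Count: 1

1


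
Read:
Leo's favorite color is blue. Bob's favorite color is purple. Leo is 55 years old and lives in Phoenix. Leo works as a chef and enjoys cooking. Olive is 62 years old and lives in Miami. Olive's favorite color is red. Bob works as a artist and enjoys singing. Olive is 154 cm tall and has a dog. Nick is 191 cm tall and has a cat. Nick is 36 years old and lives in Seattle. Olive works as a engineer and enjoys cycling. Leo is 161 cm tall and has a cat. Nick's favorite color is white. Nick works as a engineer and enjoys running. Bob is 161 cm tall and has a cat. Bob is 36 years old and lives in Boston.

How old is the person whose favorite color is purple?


Person with favorite color=purple is Bob, age 36

36


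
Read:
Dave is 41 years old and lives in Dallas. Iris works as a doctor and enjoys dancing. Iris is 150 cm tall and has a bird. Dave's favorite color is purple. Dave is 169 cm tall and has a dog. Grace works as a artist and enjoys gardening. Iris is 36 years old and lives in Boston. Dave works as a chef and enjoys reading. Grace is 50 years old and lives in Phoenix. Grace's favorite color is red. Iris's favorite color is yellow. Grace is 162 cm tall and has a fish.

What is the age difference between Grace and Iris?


|50 - 36| = 14

14


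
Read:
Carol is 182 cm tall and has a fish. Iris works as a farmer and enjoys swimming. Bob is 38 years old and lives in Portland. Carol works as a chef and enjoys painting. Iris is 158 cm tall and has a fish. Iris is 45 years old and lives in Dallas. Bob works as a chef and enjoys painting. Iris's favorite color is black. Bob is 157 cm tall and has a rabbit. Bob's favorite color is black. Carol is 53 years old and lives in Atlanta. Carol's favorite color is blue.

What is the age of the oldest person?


Oldest: Carol at 53

53


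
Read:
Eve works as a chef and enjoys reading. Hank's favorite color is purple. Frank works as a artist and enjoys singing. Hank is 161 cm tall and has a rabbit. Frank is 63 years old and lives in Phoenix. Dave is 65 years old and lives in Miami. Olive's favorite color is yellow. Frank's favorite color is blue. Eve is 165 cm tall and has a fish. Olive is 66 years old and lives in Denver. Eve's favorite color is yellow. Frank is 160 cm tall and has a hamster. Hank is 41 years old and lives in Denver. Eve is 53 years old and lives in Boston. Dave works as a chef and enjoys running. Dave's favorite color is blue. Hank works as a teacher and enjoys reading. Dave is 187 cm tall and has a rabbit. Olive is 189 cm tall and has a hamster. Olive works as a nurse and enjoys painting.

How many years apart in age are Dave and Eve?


65 vs 53, diff = 12

12


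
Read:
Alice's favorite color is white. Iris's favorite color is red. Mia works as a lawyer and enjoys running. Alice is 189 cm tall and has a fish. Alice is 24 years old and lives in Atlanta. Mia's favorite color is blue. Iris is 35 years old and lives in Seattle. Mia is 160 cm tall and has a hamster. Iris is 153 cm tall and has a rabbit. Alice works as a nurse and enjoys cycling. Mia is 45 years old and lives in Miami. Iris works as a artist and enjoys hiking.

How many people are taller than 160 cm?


Taller than 160: 1

1


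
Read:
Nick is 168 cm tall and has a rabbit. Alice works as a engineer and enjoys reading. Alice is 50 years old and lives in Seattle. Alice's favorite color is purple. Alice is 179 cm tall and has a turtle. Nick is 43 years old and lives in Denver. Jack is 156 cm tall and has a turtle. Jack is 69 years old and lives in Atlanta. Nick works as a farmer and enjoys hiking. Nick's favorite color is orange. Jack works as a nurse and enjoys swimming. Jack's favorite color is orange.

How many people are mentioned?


People: Alice, Jack, Nick. Count = 3

3


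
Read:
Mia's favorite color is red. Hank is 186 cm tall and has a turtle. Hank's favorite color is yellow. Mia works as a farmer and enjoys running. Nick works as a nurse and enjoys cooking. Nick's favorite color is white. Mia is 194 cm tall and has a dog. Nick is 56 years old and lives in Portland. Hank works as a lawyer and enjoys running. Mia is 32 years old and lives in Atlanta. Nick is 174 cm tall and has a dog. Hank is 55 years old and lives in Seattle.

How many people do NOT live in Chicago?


Not in Chicago: 3

3


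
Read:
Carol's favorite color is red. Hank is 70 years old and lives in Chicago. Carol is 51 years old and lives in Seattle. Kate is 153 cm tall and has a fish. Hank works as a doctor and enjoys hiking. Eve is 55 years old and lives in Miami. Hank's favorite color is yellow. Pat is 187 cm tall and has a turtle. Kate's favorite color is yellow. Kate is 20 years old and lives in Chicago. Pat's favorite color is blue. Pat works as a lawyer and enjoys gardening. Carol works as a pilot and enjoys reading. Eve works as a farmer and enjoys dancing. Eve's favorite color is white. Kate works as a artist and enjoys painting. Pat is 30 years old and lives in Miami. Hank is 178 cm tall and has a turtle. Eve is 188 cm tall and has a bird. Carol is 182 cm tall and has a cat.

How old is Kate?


Kate is 20 years old

20


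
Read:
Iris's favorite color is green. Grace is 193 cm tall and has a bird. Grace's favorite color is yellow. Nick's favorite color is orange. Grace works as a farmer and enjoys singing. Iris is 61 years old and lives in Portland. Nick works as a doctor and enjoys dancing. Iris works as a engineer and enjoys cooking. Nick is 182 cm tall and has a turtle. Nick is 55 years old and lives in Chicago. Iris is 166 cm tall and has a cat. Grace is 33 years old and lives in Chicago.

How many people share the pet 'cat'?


Count: 1

1


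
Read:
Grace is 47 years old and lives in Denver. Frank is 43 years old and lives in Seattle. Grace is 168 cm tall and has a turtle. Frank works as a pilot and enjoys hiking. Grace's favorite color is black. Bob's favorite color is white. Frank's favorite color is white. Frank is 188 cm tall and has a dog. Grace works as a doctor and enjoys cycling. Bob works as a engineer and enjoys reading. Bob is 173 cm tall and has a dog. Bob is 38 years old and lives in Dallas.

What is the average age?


Sum=128, n=3, avg=42.67

42.67


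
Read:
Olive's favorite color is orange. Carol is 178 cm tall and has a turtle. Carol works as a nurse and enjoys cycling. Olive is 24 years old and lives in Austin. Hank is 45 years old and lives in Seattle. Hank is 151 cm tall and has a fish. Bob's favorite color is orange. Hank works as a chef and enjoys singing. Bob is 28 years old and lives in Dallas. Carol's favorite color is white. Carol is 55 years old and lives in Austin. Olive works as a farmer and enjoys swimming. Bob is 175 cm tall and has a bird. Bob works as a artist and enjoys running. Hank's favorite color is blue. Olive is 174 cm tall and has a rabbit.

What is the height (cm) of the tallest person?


Tallest: Carol at 178 cm

178
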